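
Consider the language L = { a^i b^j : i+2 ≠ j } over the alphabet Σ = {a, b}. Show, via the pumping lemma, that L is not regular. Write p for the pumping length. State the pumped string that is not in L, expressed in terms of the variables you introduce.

a^{p+p!} b^{p+p!+2}

Toward a contradiction, assume L is regular with pumping length p.
Choose w = a^p b^{p+p!+2}. Since p ≠ (p+p!+2)-2 = p+p!, w ∈ L; and |w| ≥ p.
By the pumping lemma, w = xyz with |xy| ≤ p and |y| > 0.
Because |xy| ≤ p and w begins with p copies of a, we have y = a^k with 1 ≤ k ≤ p.
Since 1 ≤ k ≤ p, k divides p!; set t = 1 + p!/k. Then xy^t z has p + (p!/k)·k = p + p! copies of a. Now the a-count is p+p! and (b-count)-2 = (p+p!+2)-2 = p+p!, so i+2 ≠ j fails. So xy^t z = a^{p+p!} b^{p+p!+2} ∉ L.
Contradiction. Therefore L is not regular.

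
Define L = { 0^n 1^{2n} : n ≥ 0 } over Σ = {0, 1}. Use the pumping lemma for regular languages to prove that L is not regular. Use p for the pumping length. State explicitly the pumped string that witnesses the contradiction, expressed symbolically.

Assume L is regular; let p be its pumping constant.
Let w = 0^p 1^{2p} ∈ L; note |w| = 3p ≥ p.
By the pumping lemma, w = xyz with |xy| ≤ p and |y| > 0.
Because |xy| ≤ p and w begins with p copies of 0, we have y = 0^k with 1 ≤ k ≤ p.
Pump with i = 2: xy^2z = 0^{p+k} 1^{2p}. For this to lie in L we would need 2p = 2(p+k), which forces k = 0. But k ≥ 1, so xy^2z ∉ L.
This is a contradiction; hence L is not regular.

0^{p+k} 1^{2p}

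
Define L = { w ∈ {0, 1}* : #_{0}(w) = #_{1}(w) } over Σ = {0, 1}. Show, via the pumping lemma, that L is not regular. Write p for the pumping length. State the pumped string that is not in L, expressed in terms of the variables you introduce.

Toward a contradiction, assume L is regular with pumping length p.
Choose w = 0^p 1^p ∈ L with |w| = 2p ≥ p.
The pumping lemma gives a decomposition w = xyz where |xy| ≤ p and |y| > 0.
Since the first p symbols of w are all 0's and |xy| ≤ p, y lies entirely in the leading 0-block: y = 0^k for some k with 1 ≤ k ≤ p.
Pump with i = 2: xy^2z = 0^{p+k} 1^p has p+k occurrences of 0 but only p of 1. Since k ≥ 1 the counts differ, so xy^2z ∉ L.
This contradicts the pumping lemma, so L is not regular.

0^{p+k} 1^p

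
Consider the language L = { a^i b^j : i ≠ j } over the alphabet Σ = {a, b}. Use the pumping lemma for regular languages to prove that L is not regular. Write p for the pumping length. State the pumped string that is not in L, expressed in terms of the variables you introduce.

a^{p+p!} b^{p+p!}

Assume L is regular. Let p be the pumping length given by the pumping lemma.
Choose w = a^p b^{p+p!}. Since p ≠ p+p!, w ∈ L; and |w| ≥ p.
Write w = xyz as guaranteed by the lemma, with |xy| ≤ p and y is nonempty.
Since the first p symbols of w are all a's and |xy| ≤ p, y lies entirely in the leading a-block: y = a^k for some k with 1 ≤ k ≤ p.
Since 1 ≤ k ≤ p, k divides p!; set t = 1 + p!/k. Then xy^t z has p + (p!/k)·k = p + p! copies of a. Now the a-count equals the b-count, so i ≠ j fails. So xy^t z = a^{p+p!} b^{p+p!} ∉ L.
This contradicts the pumping lemma, so L is not regular.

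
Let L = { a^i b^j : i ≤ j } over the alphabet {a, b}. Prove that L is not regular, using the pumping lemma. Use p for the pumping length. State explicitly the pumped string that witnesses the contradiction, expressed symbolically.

Toward a contradiction, assume L is regular with pumping length p.
Choose w = a^p b^p ∈ L, with |w| = 2p ≥ p.
By the pumping lemma, w = xyz with |xy| ≤ p and |y| > 0.
Because |xy| ≤ p and w begins with p copies of a, we have y = a^k with 1 ≤ k ≤ p.
Consider xy^2z = a^{p+k} b^p. Since k ≥ 1, the a-count p+k exceeds the b-count p, so i ≤ j fails; thus xy^2z ∉ L.
Contradiction. Therefore L is not regular.

a^{p+k} b^p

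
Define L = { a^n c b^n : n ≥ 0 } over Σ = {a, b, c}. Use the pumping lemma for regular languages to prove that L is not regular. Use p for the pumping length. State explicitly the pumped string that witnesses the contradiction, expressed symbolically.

Toward a contradiction, assume L is regular with pumping length p.
Take w = a^p c b^p ∈ L with |w| = 2p+1 ≥ p.
Write w = xyz as guaranteed by the lemma, with |xy| ≤ p and y is nonempty.
Because |xy| ≤ p and w begins with p copies of a, we have y = a^k with 1 ≤ k ≤ p.
Pump with i = 2: xy^2z = a^{p+k} c b^p, which would require p+k = p. But k ≥ 1, so xy^2z ∉ L.
This is a contradiction; hence L is not regular.

a^{p+k} c b^p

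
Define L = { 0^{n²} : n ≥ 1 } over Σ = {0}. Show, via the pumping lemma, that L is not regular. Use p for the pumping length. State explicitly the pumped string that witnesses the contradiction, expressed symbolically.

Assume L is regular; let p be its pumping constant.
Take w = 0^{p²} ∈ L with |w| = p² ≥ p.
Write w = xyz as guaranteed by the lemma, with |xy| ≤ p and |y| ≥ 1.
Then y = 0^k for some k with 1 ≤ k ≤ p.
Pump with i = 2: xy^2z = 0^{p²+k}. Since 1 ≤ k ≤ p, p² < p²+k ≤ p²+p < (p+1)², so p²+k lies strictly between consecutive squares and is not a perfect square. So xy^2z ∉ L.
This contradicts the pumping lemma, so L is not regular.

0^{p²+k}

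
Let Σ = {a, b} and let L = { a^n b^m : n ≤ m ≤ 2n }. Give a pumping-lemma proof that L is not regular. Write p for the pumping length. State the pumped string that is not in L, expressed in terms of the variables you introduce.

a^{p+k} b^p

Assume L is regular. Let p be the pumping length given by the pumping lemma.
Take w = a^p b^p ∈ L (since p ≤ p ≤ 2p), with |w| = 2p ≥ p.
By the pumping lemma, w = xyz with |xy| ≤ p and y is nonempty.
Because |xy| ≤ p and w begins with p copies of a, we have y = a^k with 1 ≤ k ≤ p.
Pump with i = 2: xy^2z = a^{p+k} b^p. Now n = p+k > p = m, so the condition n ≤ m fails. Thus xy^2z ∉ L.
This contradicts the pumping lemma, so L is not regular.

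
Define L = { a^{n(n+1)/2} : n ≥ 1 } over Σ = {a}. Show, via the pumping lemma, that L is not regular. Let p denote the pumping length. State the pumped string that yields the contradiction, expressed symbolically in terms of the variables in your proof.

Suppose for contradiction that L is regular, and let p be the pumping length.
Take w = a^{p(p+1)/2} ∈ L with |w| = p(p+1)/2 ≥ p.
The pumping lemma gives a decomposition w = xyz where |xy| ≤ p and y is nonempty.
Then y = a^k for some k with 1 ≤ k ≤ p.
Pump with i = 2: xy^2z = a^{p(p+1)/2+k}. Since 1 ≤ k ≤ p, p(p+1)/2 < p(p+1)/2+k ≤ p(p+1)/2+p < (p+1)(p+2)/2, so p(p+1)/2+k is strictly between consecutive triangular numbers. So xy^2z ∉ L.
This is a contradiction; hence L is not regular.

a^{p(p+1)/2+k}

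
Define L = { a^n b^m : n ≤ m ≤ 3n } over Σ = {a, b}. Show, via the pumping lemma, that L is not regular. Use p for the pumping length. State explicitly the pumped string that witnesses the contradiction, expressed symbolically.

Toward a contradiction, assume L is regular with pumping length p.
Take w = a^p b^p ∈ L (since p ≤ p ≤ 3p), with |w| = 2p ≥ p.
Write w = xyz as guaranteed by the lemma, with |xy| ≤ p and |y| ≥ 1.
The first p characters of w are a's, so xy (and hence y) consists only of a's. Write y = a^k, 1 ≤ k ≤ p.
Pump with i = 2: xy^2z = a^{p+k} b^p. Now n = p+k > p = m, so the condition n ≤ m fails. Thus xy^2z ∉ L.
Contradiction. Therefore L is not regular.

a^{p+k} b^p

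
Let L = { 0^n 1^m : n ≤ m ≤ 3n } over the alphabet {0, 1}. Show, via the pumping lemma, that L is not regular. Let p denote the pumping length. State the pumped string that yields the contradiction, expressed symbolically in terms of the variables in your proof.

0^{p+k} 1^p

Toward a contradiction, assume L is regular with pumping length p.
Take w = 0^p 1^p ∈ L (since p ≤ p ≤ 3p), with |w| = 2p ≥ p.
Write w = xyz as guaranteed by the lemma, with |xy| ≤ p and y is nonempty.
The first p characters of w are 0's, so xy (and hence y) consists only of 0's. Write y = 0^k, 1 ≤ k ≤ p.
Pump with i = 2: xy^2z = 0^{p+k} 1^p. Now n = p+k > p = m, so the condition n ≤ m fails. Thus xy^2z ∉ L.
This contradicts the pumping lemma, so L is not regular.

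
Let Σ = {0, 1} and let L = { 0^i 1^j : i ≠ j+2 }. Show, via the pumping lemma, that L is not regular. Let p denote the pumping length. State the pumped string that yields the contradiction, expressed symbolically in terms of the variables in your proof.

0^{p+p!} 1^{p+p!-2}

Toward a contradiction, assume L is regular with pumping length p.
Choose w = 0^p 1^{p+p!-2}. Since p ≠ (p+p!-2)+2 = p+p!, w ∈ L; and |w| ≥ p.
Write w = xyz as guaranteed by the lemma, with |xy| ≤ p and y is nonempty.
The first p characters of w are 0's, so xy (and hence y) consists only of 0's. Write y = 0^k, 1 ≤ k ≤ p.
Since 1 ≤ k ≤ p, k divides p!; set t = 1 + p!/k. Then xy^t z has p + (p!/k)·k = p + p! copies of 0. Now the 0-count is p+p! and (1-count)+2 = (p+p!-2)+2 = p+p!, so i ≠ j+2 fails. So xy^t z = 0^{p+p!} 1^{p+p!-2} ∉ L.
This contradicts the pumping lemma, so L is not regular.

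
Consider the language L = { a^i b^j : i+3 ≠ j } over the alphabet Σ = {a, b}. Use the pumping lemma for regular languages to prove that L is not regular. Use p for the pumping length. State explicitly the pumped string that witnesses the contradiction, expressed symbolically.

a^{p+p!} b^{p+p!+3}

Toward a contradiction, assume L is regular with pumping length p.
Choose w = a^p b^{p+p!+3}. Since p ≠ (p+p!+3)-3 = p+p!, w ∈ L; and |w| ≥ p.
The pumping lemma gives a decomposition w = xyz where |xy| ≤ p and |y| ≥ 1.
The first p characters of w are a's, so xy (and hence y) consists only of a's. Write y = a^k, 1 ≤ k ≤ p.
Since 1 ≤ k ≤ p, k divides p!; set t = 1 + p!/k. Then xy^t z has p + (p!/k)·k = p + p! copies of a. Now the a-count is p+p! and (b-count)-3 = (p+p!+3)-3 = p+p!, so i+3 ≠ j fails. So xy^t z = a^{p+p!} b^{p+p!+3} ∉ L.
Contradiction. Therefore L is not regular.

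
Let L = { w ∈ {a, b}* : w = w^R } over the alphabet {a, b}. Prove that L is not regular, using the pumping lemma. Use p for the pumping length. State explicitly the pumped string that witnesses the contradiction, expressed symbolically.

Assume L is regular. Let p be the pumping length given by the pumping lemma.
Take w = a^p b a^p, a palindrome of length 2p+1 ≥ p.
By the pumping lemma, w = xyz with |xy| ≤ p and |y| > 0.
The first p characters of w are a's, so xy (and hence y) consists only of a's. Write y = a^k, 1 ≤ k ≤ p.
Pump with i = 2: xy^2z = a^{p+k} b a^p. Its reverse is a^p b a^{p+k}, which differs from xy^2z since k ≥ 1. So xy^2z is not a palindrome and xy^2z ∉ L.
Contradiction. Therefore L is not regular.

a^{p+k} b a^p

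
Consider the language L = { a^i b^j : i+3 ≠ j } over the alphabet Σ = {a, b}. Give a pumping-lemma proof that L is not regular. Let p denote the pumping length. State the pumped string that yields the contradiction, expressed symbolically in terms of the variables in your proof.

Suppose for contradiction that L is regular, and let p be the pumping length.
Choose w = a^p b^{p+p!+3}. Since p ≠ (p+p!+3)-3 = p+p!, w ∈ L; and |w| ≥ p.
Write w = xyz as guaranteed by the lemma, with |xy| ≤ p and y is nonempty.
Because |xy| ≤ p and w begins with p copies of a, we have y = a^k with 1 ≤ k ≤ p.
Since 1 ≤ k ≤ p, k divides p!; set t = 1 + p!/k. Then xy^t z has p + (p!/k)·k = p + p! copies of a. Now the a-count is p+p! and (b-count)-3 = (p+p!+3)-3 = p+p!, so i+3 ≠ j fails. So xy^t z = a^{p+p!} b^{p+p!+3} ∉ L.
This is a contradiction; hence L is not regular.

a^{p+p!} b^{p+p!+3}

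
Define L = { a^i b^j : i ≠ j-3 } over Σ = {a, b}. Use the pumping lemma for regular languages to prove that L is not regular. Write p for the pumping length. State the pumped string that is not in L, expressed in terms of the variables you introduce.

Suppose for contradiction that L is regular, and let p be the pumping length.
Choose w = a^p b^{p+p!+3}. Since p ≠ (p+p!+3)-3 = p+p!, w ∈ L; and |w| ≥ p.
By the pumping lemma, w = xyz with |xy| ≤ p and y is nonempty.
The first p characters of w are a's, so xy (and hence y) consists only of a's. Write y = a^k, 1 ≤ k ≤ p.
Since 1 ≤ k ≤ p, k divides p!; set t = 1 + p!/k. Then xy^t z has p + (p!/k)·k = p + p! copies of a. Now the a-count is p+p! and (b-count)-3 = (p+p!+3)-3 = p+p!, so i ≠ j-3 fails. So xy^t z = a^{p+p!} b^{p+p!+3} ∉ L.
Contradiction. Therefore L is not regular.

a^{p+p!} b^{p+p!+3}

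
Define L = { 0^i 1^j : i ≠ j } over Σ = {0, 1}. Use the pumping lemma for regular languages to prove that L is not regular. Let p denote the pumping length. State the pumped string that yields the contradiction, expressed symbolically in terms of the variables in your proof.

Suppose for contradiction that L is regular, and let p be the pumping length.
Choose w = 0^p 1^{p+p!}. Since p ≠ p+p!, w ∈ L; and |w| ≥ p.
The pumping lemma gives a decomposition w = xyz where |xy| ≤ p and y is nonempty.
Since the first p symbols of w are all 0's and |xy| ≤ p, y lies entirely in the leading 0-block: y = 0^k for some k with 1 ≤ k ≤ p.
Since 1 ≤ k ≤ p, k divides p!; set t = 1 + p!/k. Then xy^t z has p + (p!/k)·k = p + p! copies of 0. Now the 0-count equals the 1-count, so i ≠ j fails. So xy^t z = 0^{p+p!} 1^{p+p!} ∉ L.
Contradiction. Therefore L is not regular.

0^{p+p!} 1^{p+p!}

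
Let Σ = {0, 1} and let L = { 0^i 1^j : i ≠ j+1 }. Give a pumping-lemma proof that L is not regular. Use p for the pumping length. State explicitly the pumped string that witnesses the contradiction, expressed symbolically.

0^{p+p!} 1^{p+p!-1}

Suppose for contradiction that L is regular, and let p be the pumping length.
Choose w = 0^p 1^{p+p!-1}. Since p ≠ (p+p!-1)+1 = p+p!, w ∈ L; and |w| ≥ p.
The pumping lemma gives a decomposition w = xyz where |xy| ≤ p and |y| ≥ 1.
The first p characters of w are 0's, so xy (and hence y) consists only of 0's. Write y = 0^k, 1 ≤ k ≤ p.
Since 1 ≤ k ≤ p, k divides p!; set t = 1 + p!/k. Then xy^t z has p + (p!/k)·k = p + p! copies of 0. Now the 0-count is p+p! and (1-count)+1 = (p+p!-1)+1 = p+p!, so i ≠ j+1 fails. So xy^t z = 0^{p+p!} 1^{p+p!-1} ∉ L.
This is a contradiction; hence L is not regular.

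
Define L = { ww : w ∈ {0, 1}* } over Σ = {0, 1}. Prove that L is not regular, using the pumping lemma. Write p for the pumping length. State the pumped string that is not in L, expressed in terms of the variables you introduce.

0^{p+k} 1^p 0^p 1^p

Assume L is regular. Let p be the pumping length given by the pumping lemma.
Take w = 0^p 1^p 0^p 1^p = uu where u = 0^p1^p; then w ∈ L and |w| = 4p ≥ p.
Write w = xyz as guaranteed by the lemma, with |xy| ≤ p and |y| > 0.
The first p characters of w are 0's, so xy (and hence y) consists only of 0's. Write y = 0^k, 1 ≤ k ≤ p.
Pump with i = 2: xy^2z = 0^{p+k} 1^p 0^p 1^p, of length 4p+k. Suppose this equals vv. The string starts with 0 and ends with 1, so v does too; thus the boundary between the two copies of v is a 1→0 transition. There is exactly one such transition, at position 2p+k, so |v| = 2p+k and |vv| = 4p+2k ≠ 4p+k since k ≥ 1. So xy^2z ∉ L.
Contradiction. Therefore L is not regular.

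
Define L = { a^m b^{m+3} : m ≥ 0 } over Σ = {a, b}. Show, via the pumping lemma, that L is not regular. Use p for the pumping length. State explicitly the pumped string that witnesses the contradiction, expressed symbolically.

Assume L is regular; let p be its pumping constant.
Choose w = a^p b^{p+3}, which is in L with |w| = 2p+3 ≥ p.
Write w = xyz as guaranteed by the lemma, with |xy| ≤ p and y is nonempty.
The first p characters of w are a's, so xy (and hence y) consists only of a's. Write y = a^k, 1 ≤ k ≤ p.
Pump with i = 2: xy^2z = a^{p+k} b^{p+3}. For this to lie in L we would need p+3 = (p+k)+3, which forces k = 0. But k ≥ 1, so xy^2z ∉ L.
This contradicts the pumping lemma, so L is not regular.

a^{p+k} b^{p+3}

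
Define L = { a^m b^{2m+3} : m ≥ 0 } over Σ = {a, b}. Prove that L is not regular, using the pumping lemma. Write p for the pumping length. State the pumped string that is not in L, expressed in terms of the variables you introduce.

Assume L is regular. Let p be the pumping length given by the pumping lemma.
Let w = a^p b^{2p+3} ∈ L; note |w| = 3p+3 ≥ p.
The pumping lemma gives a decomposition w = xyz where |xy| ≤ p and |y| > 0.
The first p characters of w are a's, so xy (and hence y) consists only of a's. Write y = a^k, 1 ≤ k ≤ p.
Pump with i = 2: xy^2z = a^{p+k} b^{2p+3}. For this to lie in L we would need 2p+3 = 2(p+k)+3, which forces k = 0. But k ≥ 1, so xy^2z ∉ L.
Contradiction. Therefore L is not regular.

a^{p+k} b^{2p+3}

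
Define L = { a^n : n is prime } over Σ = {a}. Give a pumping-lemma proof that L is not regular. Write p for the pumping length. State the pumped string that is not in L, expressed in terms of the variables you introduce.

Assume L is regular; let p be its pumping constant.
Let q be a prime with q ≥ p+2 (infinitely many primes exist), and take w = a^q ∈ L with |w| = q ≥ p.
By the pumping lemma, w = xyz with |xy| ≤ p and |y| > 0.
Then y = a^k for some k with 1 ≤ k ≤ p.
Since 1 ≤ k ≤ p, |xz| = q-k. Pump with i = q+1: |xy^{q+1}z| = (q-k)+(q+1)k = q+qk = q(1+k), which is composite (both factors ≥ 2). So xy^{q+1}z = a^{q(1+k)} ∉ L.
This contradicts the pumping lemma, so L is not regular.

a^{q(1+k)}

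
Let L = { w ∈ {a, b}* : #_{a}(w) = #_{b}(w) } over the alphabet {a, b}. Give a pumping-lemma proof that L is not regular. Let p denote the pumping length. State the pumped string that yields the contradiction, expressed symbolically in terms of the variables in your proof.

Suppose for contradiction that L is regular, and let p be the pumping length.
Choose w = a^p b^p ∈ L with |w| = 2p ≥ p.
By the pumping lemma, w = xyz with |xy| ≤ p and y is nonempty.
Since the first p symbols of w are all a's and |xy| ≤ p, y lies entirely in the leading a-block: y = a^k for some k with 1 ≤ k ≤ p.
Pump with i = 2: xy^2z = a^{p+k} b^p has p+k occurrences of a but only p of b. Since k ≥ 1 the counts differ, so xy^2z ∉ L.
This is a contradiction; hence L is not regular.

a^{p+k} b^p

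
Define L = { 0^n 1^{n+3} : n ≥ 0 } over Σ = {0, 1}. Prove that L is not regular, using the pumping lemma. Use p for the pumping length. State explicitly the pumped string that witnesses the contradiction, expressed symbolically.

Toward a contradiction, assume L is regular with pumping length p.
Take w = 0^p 1^{p+3}. Then w ∈ L and |w| = 2p+3 ≥ p.
Write w = xyz as guaranteed by the lemma, with |xy| ≤ p and |y| ≥ 1.
The first p characters of w are 0's, so xy (and hence y) consists only of 0's. Write y = 0^k, 1 ≤ k ≤ p.
Pump with i = 2: xy^2z = 0^{p+k} 1^{p+3}. For this to lie in L we would need p+3 = (p+k)+3, which forces k = 0. But k ≥ 1, so xy^2z ∉ L.
This is a contradiction; hence L is not regular.

0^{p+k} 1^{p+3}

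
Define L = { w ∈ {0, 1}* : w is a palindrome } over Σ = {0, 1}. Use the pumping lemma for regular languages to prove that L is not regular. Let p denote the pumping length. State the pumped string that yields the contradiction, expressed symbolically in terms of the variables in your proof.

0^{p+k} 1 0^p

Assume L is regular. Let p be the pumping length given by the pumping lemma.
Take w = 0^p 1 0^p, a palindrome of length 2p+1 ≥ p.
The pumping lemma gives a decomposition w = xyz where |xy| ≤ p and |y| > 0.
The first p characters of w are 0's, so xy (and hence y) consists only of 0's. Write y = 0^k, 1 ≤ k ≤ p.
Pump with i = 2: xy^2z = 0^{p+k} 1 0^p. Its reverse is 0^p 1 0^{p+k}, which differs from xy^2z since k ≥ 1. So xy^2z is not a palindrome and xy^2z ∉ L.
This contradicts the pumping lemma, so L is not regular.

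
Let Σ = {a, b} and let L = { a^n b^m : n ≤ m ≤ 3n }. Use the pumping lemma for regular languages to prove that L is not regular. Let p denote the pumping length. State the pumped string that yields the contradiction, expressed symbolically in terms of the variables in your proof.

Toward a contradiction, assume L is regular with pumping length p.
Take w = a^p b^p ∈ L (since p ≤ p ≤ 3p), with |w| = 2p ≥ p.
By the pumping lemma, w = xyz with |xy| ≤ p and |y| ≥ 1.
The first p characters of w are a's, so xy (and hence y) consists only of a's. Write y = a^k, 1 ≤ k ≤ p.
Pump with i = 2: xy^2z = a^{p+k} b^p. Now n = p+k > p = m, so the condition n ≤ m fails. Thus xy^2z ∉ L.
This contradicts the pumping lemma, so L is not regular.

a^{p+k} b^p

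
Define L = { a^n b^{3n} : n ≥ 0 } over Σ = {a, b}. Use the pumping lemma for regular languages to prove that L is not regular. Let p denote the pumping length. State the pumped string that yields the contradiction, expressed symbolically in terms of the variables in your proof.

Toward a contradiction, assume L is regular with pumping length p.
Take w = a^p b^{3p}. Then w ∈ L and |w| = 4p ≥ p.
Write w = xyz as guaranteed by the lemma, with |xy| ≤ p and |y| ≥ 1.
Because |xy| ≤ p and w begins with p copies of a, we have y = a^k with 1 ≤ k ≤ p.
Pump with i = 2: xy^2z = a^{p+k} b^{3p}. For this to lie in L we would need 3p = 3(p+k), which forces k = 0. But k ≥ 1, so xy^2z ∉ L.
This contradicts the pumping lemma, so L is not regular.

a^{p+k} b^{3p}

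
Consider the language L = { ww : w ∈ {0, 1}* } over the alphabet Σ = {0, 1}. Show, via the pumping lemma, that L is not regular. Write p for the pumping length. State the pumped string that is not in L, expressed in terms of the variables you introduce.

0^{p+k} 1^p 0^p 1^p

Assume L is regular; let p be its pumping constant.
Take w = 0^p 1^p 0^p 1^p = uu where u = 0^p1^p; then w ∈ L and |w| = 4p ≥ p.
The pumping lemma gives a decomposition w = xyz where |xy| ≤ p and |y| ≥ 1.
The first p characters of w are 0's, so xy (and hence y) consists only of 0's. Write y = 0^k, 1 ≤ k ≤ p.
Pump with i = 2: xy^2z = 0^{p+k} 1^p 0^p 1^p, of length 4p+k. Suppose this equals vv. The string starts with 0 and ends with 1, so v does too; thus the boundary between the two copies of v is a 1→0 transition. There is exactly one such transition, at position 2p+k, so |v| = 2p+k and |vv| = 4p+2k ≠ 4p+k since k ≥ 1. So xy^2z ∉ L.
This contradicts the pumping lemma, so L is not regular.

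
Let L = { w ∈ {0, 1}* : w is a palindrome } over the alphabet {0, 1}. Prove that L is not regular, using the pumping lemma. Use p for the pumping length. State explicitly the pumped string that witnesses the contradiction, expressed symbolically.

Assume L is regular; let p be its pumping constant.
Take w = 0^p 1 0^p, a palindrome of length 2p+1 ≥ p.
The pumping lemma gives a decomposition w = xyz where |xy| ≤ p and |y| > 0.
The first p characters of w are 0's, so xy (and hence y) consists only of 0's. Write y = 0^k, 1 ≤ k ≤ p.
Pump with i = 2: xy^2z = 0^{p+k} 1 0^p. Its reverse is 0^p 1 0^{p+k}, which differs from xy^2z since k ≥ 1. So xy^2z is not a palindrome and xy^2z ∉ L.
Contradiction. Therefore L is not regular.

0^{p+k} 1 0^p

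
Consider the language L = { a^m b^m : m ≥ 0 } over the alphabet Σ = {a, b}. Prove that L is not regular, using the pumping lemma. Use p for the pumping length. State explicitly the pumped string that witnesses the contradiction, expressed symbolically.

Toward a contradiction, assume L is regular with pumping length p.
Choose w = a^p b^p, which is in L with |w| = 2p ≥ p.
Write w = xyz as guaranteed by the lemma, with |xy| ≤ p and |y| > 0.
The first p characters of w are a's, so xy (and hence y) consists only of a's. Write y = a^k, 1 ≤ k ≤ p.
Pump with i = 2: xy^2z = a^{p+k} b^p. For this to lie in L we would need p = p+k, which forces k = 0. But k ≥ 1, so xy^2z ∉ L.
Contradiction. Therefore L is not regular.

a^{p+k} b^p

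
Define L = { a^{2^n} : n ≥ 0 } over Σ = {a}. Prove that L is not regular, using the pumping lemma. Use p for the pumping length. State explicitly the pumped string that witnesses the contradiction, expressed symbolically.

a^{2^p+k}

Suppose for contradiction that L is regular, and let p be the pumping length.
Take w = a^{2^p} ∈ L with |w| = 2^p ≥ p.
The pumping lemma gives a decomposition w = xyz where |xy| ≤ p and |y| > 0.
Then y = a^k for some k with 1 ≤ k ≤ p.
Pump with i = 2: xy^2z = a^{2^p+k}. Since 1 ≤ k ≤ p < 2^p, we have 2^p < 2^p+k < 2^{p+1}, so 2^p+k is not a power of 2. So xy^2z ∉ L.
Contradiction. Therefore L is not regular.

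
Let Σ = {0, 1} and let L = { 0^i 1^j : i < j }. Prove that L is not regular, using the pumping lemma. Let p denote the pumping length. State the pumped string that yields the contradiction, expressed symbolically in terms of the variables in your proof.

Suppose for contradiction that L is regular, and let p be the pumping length.
Choose w = 0^p 1^{p+1} ∈ L, with |w| = 2p+1 ≥ p.
By the pumping lemma, w = xyz with |xy| ≤ p and |y| > 0.
Since the first p symbols of w are all 0's and |xy| ≤ p, y lies entirely in the leading 0-block: y = 0^k for some k with 1 ≤ k ≤ p.
Consider xy^2z = 0^{p+k} 1^{p+1}. Since k ≥ 1, the 0-count p+k is at least p+1, so i < j fails; thus xy^2z ∉ L.
Contradiction. Therefore L is not regular.

0^{p+k} 1^{p+1}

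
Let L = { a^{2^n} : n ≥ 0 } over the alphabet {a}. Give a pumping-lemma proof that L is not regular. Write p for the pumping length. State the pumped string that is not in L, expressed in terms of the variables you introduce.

a^{2^p+k}

Suppose for contradiction that L is regular, and let p be the pumping length.
Take w = a^{2^p} ∈ L with |w| = 2^p ≥ p.
By the pumping lemma, w = xyz with |xy| ≤ p and y is nonempty.
Then y = a^k for some k with 1 ≤ k ≤ p.
Pump with i = 2: xy^2z = a^{2^p+k}. Since 1 ≤ k ≤ p < 2^p, we have 2^p < 2^p+k < 2^{p+1}, so 2^p+k is not a power of 2. So xy^2z ∉ L.
This contradicts the pumping lemma, so L is not regular.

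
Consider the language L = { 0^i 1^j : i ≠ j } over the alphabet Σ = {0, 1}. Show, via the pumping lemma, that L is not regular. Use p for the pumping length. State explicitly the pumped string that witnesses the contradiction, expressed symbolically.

0^{p+p!} 1^{p+p!}

Assume L is regular. Let p be the pumping length given by the pumping lemma.
Choose w = 0^p 1^{p+p!}. Since p ≠ p+p!, w ∈ L; and |w| ≥ p.
By the pumping lemma, w = xyz with |xy| ≤ p and |y| > 0.
Since the first p symbols of w are all 0's and |xy| ≤ p, y lies entirely in the leading 0-block: y = 0^k for some k with 1 ≤ k ≤ p.
Since 1 ≤ k ≤ p, k divides p!; set t = 1 + p!/k. Then xy^t z has p + (p!/k)·k = p + p! copies of 0. Now the 0-count equals the 1-count, so i ≠ j fails. So xy^t z = 0^{p+p!} 1^{p+p!} ∉ L.
Contradiction. Therefore L is not regular.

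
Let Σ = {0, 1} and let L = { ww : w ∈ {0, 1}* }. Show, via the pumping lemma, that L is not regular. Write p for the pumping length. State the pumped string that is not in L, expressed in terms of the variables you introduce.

0^{p+k} 1^p 0^p 1^p

Toward a contradiction, assume L is regular with pumping length p.
Take w = 0^p 1^p 0^p 1^p = uu where u = 0^p1^p; then w ∈ L and |w| = 4p ≥ p.
Write w = xyz as guaranteed by the lemma, with |xy| ≤ p and y is nonempty.
Since the first p symbols of w are all 0's and |xy| ≤ p, y lies entirely in the leading 0-block: y = 0^k for some k with 1 ≤ k ≤ p.
Pump with i = 2: xy^2z = 0^{p+k} 1^p 0^p 1^p, of length 4p+k. Suppose this equals vv. The string starts with 0 and ends with 1, so v does too; thus the boundary between the two copies of v is a 1→0 transition. There is exactly one such transition, at position 2p+k, so |v| = 2p+k and |vv| = 4p+2k ≠ 4p+k since k ≥ 1. So xy^2z ∉ L.
This contradicts the pumping lemma, so L is not regular.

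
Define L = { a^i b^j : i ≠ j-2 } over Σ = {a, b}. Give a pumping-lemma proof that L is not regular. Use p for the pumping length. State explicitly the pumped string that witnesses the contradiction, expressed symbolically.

a^{p+p!} b^{p+p!+2}

Assume L is regular; let p be its pumping constant.
Choose w = a^p b^{p+p!+2}. Since p ≠ (p+p!+2)-2 = p+p!, w ∈ L; and |w| ≥ p.
Write w = xyz as guaranteed by the lemma, with |xy| ≤ p and y is nonempty.
The first p characters of w are a's, so xy (and hence y) consists only of a's. Write y = a^k, 1 ≤ k ≤ p.
Since 1 ≤ k ≤ p, k divides p!; set t = 1 + p!/k. Then xy^t z has p + (p!/k)·k = p + p! copies of a. Now the a-count is p+p! and (b-count)-2 = (p+p!+2)-2 = p+p!, so i ≠ j-2 fails. So xy^t z = a^{p+p!} b^{p+p!+2} ∉ L.
This is a contradiction; hence L is not regular.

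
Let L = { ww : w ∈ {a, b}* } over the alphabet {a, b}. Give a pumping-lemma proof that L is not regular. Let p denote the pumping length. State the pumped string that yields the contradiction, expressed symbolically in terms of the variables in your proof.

Assume L is regular; let p be its pumping constant.
Take w = a^p b^p a^p b^p = uu where u = a^pb^p; then w ∈ L and |w| = 4p ≥ p.
By the pumping lemma, w = xyz with |xy| ≤ p and |y| > 0.
Since the first p symbols of w are all a's and |xy| ≤ p, y lies entirely in the leading a-block: y = a^k for some k with 1 ≤ k ≤ p.
Pump with i = 2: xy^2z = a^{p+k} b^p a^p b^p, of length 4p+k. Suppose this equals vv. The string starts with a and ends with b, so v does too; thus the boundary between the two copies of v is a b→a transition. There is exactly one such transition, at position 2p+k, so |v| = 2p+k and |vv| = 4p+2k ≠ 4p+k since k ≥ 1. So xy^2z ∉ L.
Contradiction. Therefore L is not regular.

a^{p+k} b^p a^p b^p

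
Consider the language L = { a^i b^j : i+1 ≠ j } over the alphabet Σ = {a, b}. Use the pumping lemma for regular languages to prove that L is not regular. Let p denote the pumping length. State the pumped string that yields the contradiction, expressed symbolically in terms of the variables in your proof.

a^{p+p!} b^{p+p!+1}

Suppose for contradiction that L is regular, and let p be the pumping length.
Choose w = a^p b^{p+p!+1}. Since p ≠ (p+p!+1)-1 = p+p!, w ∈ L; and |w| ≥ p.
The pumping lemma gives a decomposition w = xyz where |xy| ≤ p and |y| > 0.
The first p characters of w are a's, so xy (and hence y) consists only of a's. Write y = a^k, 1 ≤ k ≤ p.
Since 1 ≤ k ≤ p, k divides p!; set t = 1 + p!/k. Then xy^t z has p + (p!/k)·k = p + p! copies of a. Now the a-count is p+p! and (b-count)-1 = (p+p!+1)-1 = p+p!, so i+1 ≠ j fails. So xy^t z = a^{p+p!} b^{p+p!+1} ∉ L.
This contradicts the pumping lemma, so L is not regular.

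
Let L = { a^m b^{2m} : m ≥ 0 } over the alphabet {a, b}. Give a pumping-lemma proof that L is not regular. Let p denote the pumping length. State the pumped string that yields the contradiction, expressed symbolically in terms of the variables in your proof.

Toward a contradiction, assume L is regular with pumping length p.
Choose w = a^p b^{2p}, which is in L with |w| = 3p ≥ p.
Write w = xyz as guaranteed by the lemma, with |xy| ≤ p and |y| > 0.
Since the first p symbols of w are all a's and |xy| ≤ p, y lies entirely in the leading a-block: y = a^k for some k with 1 ≤ k ≤ p.
Pump with i = 2: xy^2z = a^{p+k} b^{2p}. For this to lie in L we would need 2p = 2(p+k), which forces k = 0. But k ≥ 1, so xy^2z ∉ L.
This contradicts the pumping lemma, so L is not regular.

a^{p+k} b^{2p}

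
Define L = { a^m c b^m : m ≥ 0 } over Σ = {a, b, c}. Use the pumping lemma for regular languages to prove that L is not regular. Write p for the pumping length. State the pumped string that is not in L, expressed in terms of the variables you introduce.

Toward a contradiction, assume L is regular with pumping length p.
Take w = a^p c b^p ∈ L with |w| = 2p+1 ≥ p.
By the pumping lemma, w = xyz with |xy| ≤ p and |y| > 0.
Since the first p symbols of w are all a's and |xy| ≤ p, y lies entirely in the leading a-block: y = a^k for some k with 1 ≤ k ≤ p.
Pump with i = 2: xy^2z = a^{p+k} c b^p, which would require p+k = p. But k ≥ 1, so xy^2z ∉ L.
This contradicts the pumping lemma, so L is not regular.

a^{p+k} c b^p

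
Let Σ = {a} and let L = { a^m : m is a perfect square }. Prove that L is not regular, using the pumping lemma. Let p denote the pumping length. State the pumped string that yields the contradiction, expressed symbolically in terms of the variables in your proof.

a^{p²+k}

Suppose for contradiction that L is regular, and let p be the pumping length.
Take w = a^{p²} ∈ L with |w| = p² ≥ p.
By the pumping lemma, w = xyz with |xy| ≤ p and |y| ≥ 1.
Then y = a^k for some k with 1 ≤ k ≤ p.
Pump with i = 2: xy^2z = a^{p²+k}. Since 1 ≤ k ≤ p, p² < p²+k ≤ p²+p < (p+1)², so p²+k lies strictly between consecutive squares and is not a perfect square. So xy^2z ∉ L.
This contradicts the pumping lemma, so L is not regular.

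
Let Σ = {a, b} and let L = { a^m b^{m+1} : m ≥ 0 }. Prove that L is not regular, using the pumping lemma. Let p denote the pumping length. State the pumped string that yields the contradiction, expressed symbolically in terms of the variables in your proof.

a^{p+k} b^{p+1}

Assume L is regular; let p be its pumping constant.
Take w = a^p b^{p+1}. Then w ∈ L and |w| = 2p+1 ≥ p.
The pumping lemma gives a decomposition w = xyz where |xy| ≤ p and y is nonempty.
Because |xy| ≤ p and w begins with p copies of a, we have y = a^k with 1 ≤ k ≤ p.
Pump with i = 2: xy^2z = a^{p+k} b^{p+1}. For this to lie in L we would need p+1 = (p+k)+1, which forces k = 0. But k ≥ 1, so xy^2z ∉ L.
Contradiction. Therefore L is not regular.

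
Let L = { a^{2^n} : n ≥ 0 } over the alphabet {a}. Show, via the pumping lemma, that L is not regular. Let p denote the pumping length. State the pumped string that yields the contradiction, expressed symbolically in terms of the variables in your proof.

Toward a contradiction, assume L is regular with pumping length p.
Take w = a^{2^p} ∈ L with |w| = 2^p ≥ p.
The pumping lemma gives a decomposition w = xyz where |xy| ≤ p and |y| ≥ 1.
Then y = a^k for some k with 1 ≤ k ≤ p.
Pump with i = 2: xy^2z = a^{2^p+k}. Since 1 ≤ k ≤ p < 2^p, we have 2^p < 2^p+k < 2^{p+1}, so 2^p+k is not a power of 2. So xy^2z ∉ L.
This is a contradiction; hence L is not regular.

a^{2^p+k}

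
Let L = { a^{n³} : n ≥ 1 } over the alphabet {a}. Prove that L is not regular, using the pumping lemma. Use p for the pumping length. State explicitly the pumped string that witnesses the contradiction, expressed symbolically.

Toward a contradiction, assume L is regular with pumping length p.
Take w = a^{p³} ∈ L with |w| = p³ ≥ p.
Write w = xyz as guaranteed by the lemma, with |xy| ≤ p and |y| ≥ 1.
Then y = a^k for some k with 1 ≤ k ≤ p.
Pump with i = 2: xy^2z = a^{p³+k}. Since 1 ≤ k ≤ p, p³ < p³+k ≤ p³+p < p³+3p²+3p+1 = (p+1)³, so p³+k is not a perfect cube. So xy^2z ∉ L.
Contradiction. Therefore L is not regular.

a^{p³+k}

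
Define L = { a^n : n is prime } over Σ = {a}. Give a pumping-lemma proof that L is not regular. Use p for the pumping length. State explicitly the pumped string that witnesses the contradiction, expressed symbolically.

Assume L is regular; let p be its pumping constant.
Let q be a prime with q ≥ p+2 (infinitely many primes exist), and take w = a^q ∈ L with |w| = q ≥ p.
By the pumping lemma, w = xyz with |xy| ≤ p and |y| ≥ 1.
Then y = a^k for some k with 1 ≤ k ≤ p.
Since 1 ≤ k ≤ p, |xz| = q-k. Pump with i = q+1: |xy^{q+1}z| = (q-k)+(q+1)k = q+qk = q(1+k), which is composite (both factors ≥ 2). So xy^{q+1}z = a^{q(1+k)} ∉ L.
Contradiction. Therefore L is not regular.

a^{q(1+k)}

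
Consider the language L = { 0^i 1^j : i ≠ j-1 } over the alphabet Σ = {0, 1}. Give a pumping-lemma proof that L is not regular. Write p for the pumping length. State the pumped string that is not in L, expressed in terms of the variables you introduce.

Assume L is regular. Let p be the pumping length given by the pumping lemma.
Choose w = 0^p 1^{p+p!+1}. Since p ≠ (p+p!+1)-1 = p+p!, w ∈ L; and |w| ≥ p.
Write w = xyz as guaranteed by the lemma, with |xy| ≤ p and y is nonempty.
The first p characters of w are 0's, so xy (and hence y) consists only of 0's. Write y = 0^k, 1 ≤ k ≤ p.
Since 1 ≤ k ≤ p, k divides p!; set t = 1 + p!/k. Then xy^t z has p + (p!/k)·k = p + p! copies of 0. Now the 0-count is p+p! and (1-count)-1 = (p+p!+1)-1 = p+p!, so i ≠ j-1 fails. So xy^t z = 0^{p+p!} 1^{p+p!+1} ∉ L.
This is a contradiction; hence L is not regular.

0^{p+p!} 1^{p+p!+1}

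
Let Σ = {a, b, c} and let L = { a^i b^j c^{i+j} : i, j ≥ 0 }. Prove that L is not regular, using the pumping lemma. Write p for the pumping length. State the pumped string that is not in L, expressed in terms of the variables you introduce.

a^{p+k} b^p c^{2p}

Toward a contradiction, assume L is regular with pumping length p.
Take w = a^p b^p c^{2p} ∈ L (with i=j=p, i+j=2p), |w| = 4p ≥ p.
By the pumping lemma, w = xyz with |xy| ≤ p and |y| > 0.
The first p characters of w are a's, so xy (and hence y) consists only of a's. Write y = a^k, 1 ≤ k ≤ p.
Consider xy^2z = a^{p+k} b^p c^{2p}. Now the a- and b-counts sum to 2p+k, but the c-count is 2p ≠ 2p+k. So xy^2z ∉ L.
Contradiction. Therefore L is not regular.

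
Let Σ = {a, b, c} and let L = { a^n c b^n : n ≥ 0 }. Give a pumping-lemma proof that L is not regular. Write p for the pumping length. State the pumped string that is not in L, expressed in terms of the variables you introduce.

Assume L is regular; let p be its pumping constant.
Take w = a^p c b^p ∈ L with |w| = 2p+1 ≥ p.
Write w = xyz as guaranteed by the lemma, with |xy| ≤ p and |y| ≥ 1.
Because |xy| ≤ p and w begins with p copies of a, we have y = a^k with 1 ≤ k ≤ p.
Pump with i = 2: xy^2z = a^{p+k} c b^p, which would require p+k = p. But k ≥ 1, so xy^2z ∉ L.
This contradicts the pumping lemma, so L is not regular.

a^{p+k} c b^p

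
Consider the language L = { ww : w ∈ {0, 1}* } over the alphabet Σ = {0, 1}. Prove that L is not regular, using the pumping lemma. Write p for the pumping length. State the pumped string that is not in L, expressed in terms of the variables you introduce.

0^{p+k} 1^p 0^p 1^p

Toward a contradiction, assume L is regular with pumping length p.
Take w = 0^p 1^p 0^p 1^p = uu where u = 0^p1^p; then w ∈ L and |w| = 4p ≥ p.
The pumping lemma gives a decomposition w = xyz where |xy| ≤ p and y is nonempty.
Since the first p symbols of w are all 0's and |xy| ≤ p, y lies entirely in the leading 0-block: y = 0^k for some k with 1 ≤ k ≤ p.
Pump with i = 2: xy^2z = 0^{p+k} 1^p 0^p 1^p, of length 4p+k. Suppose this equals vv. The string starts with 0 and ends with 1, so v does too; thus the boundary between the two copies of v is a 1→0 transition. There is exactly one such transition, at position 2p+k, so |v| = 2p+k and |vv| = 4p+2k ≠ 4p+k since k ≥ 1. So xy^2z ∉ L.
Contradiction. Therefore L is not regular.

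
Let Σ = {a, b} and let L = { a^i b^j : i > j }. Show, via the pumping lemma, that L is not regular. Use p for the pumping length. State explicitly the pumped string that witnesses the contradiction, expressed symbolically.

a^{p+1-k} b^p

Suppose for contradiction that L is regular, and let p be the pumping length.
Choose w = a^{p+1} b^p ∈ L, with |w| = 2p+1 ≥ p.
Write w = xyz as guaranteed by the lemma, with |xy| ≤ p and |y| > 0.
The first p characters of w are a's, so xy (and hence y) consists only of a's. Write y = a^k, 1 ≤ k ≤ p.
Consider xy^0z = xz = a^{p+1-k} b^p. Since k ≥ 1, the a-count p+1-k is at most p, so i > j fails; thus xz ∉ L.
This is a contradiction; hence L is not regular.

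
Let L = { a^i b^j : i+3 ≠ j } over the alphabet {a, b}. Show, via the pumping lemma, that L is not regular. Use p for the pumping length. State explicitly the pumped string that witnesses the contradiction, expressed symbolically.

Assume L is regular. Let p be the pumping length given by the pumping lemma.
Choose w = a^p b^{p+p!+3}. Since p ≠ (p+p!+3)-3 = p+p!, w ∈ L; and |w| ≥ p.
The pumping lemma gives a decomposition w = xyz where |xy| ≤ p and |y| ≥ 1.
Because |xy| ≤ p and w begins with p copies of a, we have y = a^k with 1 ≤ k ≤ p.
Since 1 ≤ k ≤ p, k divides p!; set t = 1 + p!/k. Then xy^t z has p + (p!/k)·k = p + p! copies of a. Now the a-count is p+p! and (b-count)-3 = (p+p!+3)-3 = p+p!, so i+3 ≠ j fails. So xy^t z = a^{p+p!} b^{p+p!+3} ∉ L.
Contradiction. Therefore L is not regular.

a^{p+p!} b^{p+p!+3}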